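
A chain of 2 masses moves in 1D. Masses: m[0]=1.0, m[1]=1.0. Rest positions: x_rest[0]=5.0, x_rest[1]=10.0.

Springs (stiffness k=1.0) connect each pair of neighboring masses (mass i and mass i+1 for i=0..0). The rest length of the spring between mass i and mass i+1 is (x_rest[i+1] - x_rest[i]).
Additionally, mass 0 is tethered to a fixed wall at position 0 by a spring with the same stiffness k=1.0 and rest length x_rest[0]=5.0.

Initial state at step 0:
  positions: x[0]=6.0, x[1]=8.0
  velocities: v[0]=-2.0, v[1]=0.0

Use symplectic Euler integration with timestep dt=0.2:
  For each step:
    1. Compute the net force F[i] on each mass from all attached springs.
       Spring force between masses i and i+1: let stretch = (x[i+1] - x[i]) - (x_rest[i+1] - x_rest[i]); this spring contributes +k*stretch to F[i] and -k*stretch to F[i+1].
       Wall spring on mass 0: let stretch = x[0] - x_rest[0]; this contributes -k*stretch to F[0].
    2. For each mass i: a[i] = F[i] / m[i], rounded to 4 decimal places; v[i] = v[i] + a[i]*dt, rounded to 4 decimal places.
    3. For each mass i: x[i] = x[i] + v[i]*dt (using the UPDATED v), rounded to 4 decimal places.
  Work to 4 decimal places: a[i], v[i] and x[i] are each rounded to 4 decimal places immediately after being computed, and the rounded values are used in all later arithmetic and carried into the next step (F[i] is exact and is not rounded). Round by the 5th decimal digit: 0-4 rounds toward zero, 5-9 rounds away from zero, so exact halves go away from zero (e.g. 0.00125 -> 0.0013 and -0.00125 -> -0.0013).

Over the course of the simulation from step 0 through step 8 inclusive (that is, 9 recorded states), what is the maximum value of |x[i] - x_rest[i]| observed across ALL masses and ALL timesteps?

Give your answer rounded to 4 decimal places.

Answer: 3.0468

Derivation:
Step 0: x=[6.0000 8.0000] v=[-2.0000 0.0000]
Step 1: x=[5.4400 8.1200] v=[-2.8000 0.6000]
Step 2: x=[4.7696 8.3328] v=[-3.3520 1.0640]
Step 3: x=[4.0509 8.6031] v=[-3.5933 1.3514]
Step 4: x=[3.3523 8.8913] v=[-3.4930 1.4410]
Step 5: x=[2.7412 9.1579] v=[-3.0557 1.3332]
Step 6: x=[2.2771 9.3679] v=[-2.3206 1.0499]
Step 7: x=[2.0055 9.4942] v=[-1.3579 0.6317]
Step 8: x=[1.9532 9.5210] v=[-0.2613 0.1340]
Max displacement = 3.0468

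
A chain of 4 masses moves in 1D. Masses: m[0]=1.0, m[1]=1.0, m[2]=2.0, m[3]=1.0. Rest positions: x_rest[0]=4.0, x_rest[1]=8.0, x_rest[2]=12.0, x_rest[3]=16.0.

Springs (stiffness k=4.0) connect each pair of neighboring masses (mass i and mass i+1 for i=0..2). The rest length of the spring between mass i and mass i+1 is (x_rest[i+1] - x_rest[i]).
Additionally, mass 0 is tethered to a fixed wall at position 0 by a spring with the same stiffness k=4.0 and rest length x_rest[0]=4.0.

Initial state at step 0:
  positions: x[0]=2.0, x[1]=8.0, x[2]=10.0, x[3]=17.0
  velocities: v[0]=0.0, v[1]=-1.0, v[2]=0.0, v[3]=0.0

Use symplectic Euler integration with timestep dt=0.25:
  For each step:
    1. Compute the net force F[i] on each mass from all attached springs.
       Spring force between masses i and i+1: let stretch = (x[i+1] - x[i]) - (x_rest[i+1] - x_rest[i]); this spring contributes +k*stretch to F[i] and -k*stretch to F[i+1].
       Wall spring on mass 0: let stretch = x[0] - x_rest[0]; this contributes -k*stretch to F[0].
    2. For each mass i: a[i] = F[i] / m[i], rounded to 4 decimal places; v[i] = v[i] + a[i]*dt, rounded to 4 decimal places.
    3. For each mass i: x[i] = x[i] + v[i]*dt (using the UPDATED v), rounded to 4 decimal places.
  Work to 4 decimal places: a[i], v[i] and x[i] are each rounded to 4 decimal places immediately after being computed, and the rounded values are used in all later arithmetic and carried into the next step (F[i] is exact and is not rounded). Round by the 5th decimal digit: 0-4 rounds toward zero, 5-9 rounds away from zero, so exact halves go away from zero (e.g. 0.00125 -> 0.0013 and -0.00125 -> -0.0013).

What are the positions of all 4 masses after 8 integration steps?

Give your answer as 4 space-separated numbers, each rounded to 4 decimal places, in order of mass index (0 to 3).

Step 0: x=[2.0000 8.0000 10.0000 17.0000] v=[0.0000 -1.0000 0.0000 0.0000]
Step 1: x=[3.0000 6.7500 10.6250 16.2500] v=[4.0000 -5.0000 2.5000 -3.0000]
Step 2: x=[4.1875 5.5313 11.4688 15.0938] v=[4.7500 -4.8750 3.3750 -4.6250]
Step 3: x=[4.6641 5.4610 12.0235 14.0313] v=[1.9063 -0.2813 2.2188 -4.2500]
Step 4: x=[4.1739 6.8321 12.0089 13.4669] v=[-1.9609 5.4843 -0.0586 -2.2578]
Step 5: x=[3.3048 8.8328 11.5294 13.5380] v=[-3.4766 8.0029 -1.9180 0.2842]
Step 6: x=[2.9915 10.1257 10.9639 14.1069] v=[-1.2534 5.1715 -2.2620 2.2756]
Step 7: x=[3.7138 9.8446 10.6865 14.8901] v=[2.8893 -1.1245 -1.1096 3.1326]
Step 8: x=[5.0404 8.2413 10.8293 15.6224] v=[5.3063 -6.4134 0.5713 2.9290]

Answer: 5.0404 8.2413 10.8293 15.6224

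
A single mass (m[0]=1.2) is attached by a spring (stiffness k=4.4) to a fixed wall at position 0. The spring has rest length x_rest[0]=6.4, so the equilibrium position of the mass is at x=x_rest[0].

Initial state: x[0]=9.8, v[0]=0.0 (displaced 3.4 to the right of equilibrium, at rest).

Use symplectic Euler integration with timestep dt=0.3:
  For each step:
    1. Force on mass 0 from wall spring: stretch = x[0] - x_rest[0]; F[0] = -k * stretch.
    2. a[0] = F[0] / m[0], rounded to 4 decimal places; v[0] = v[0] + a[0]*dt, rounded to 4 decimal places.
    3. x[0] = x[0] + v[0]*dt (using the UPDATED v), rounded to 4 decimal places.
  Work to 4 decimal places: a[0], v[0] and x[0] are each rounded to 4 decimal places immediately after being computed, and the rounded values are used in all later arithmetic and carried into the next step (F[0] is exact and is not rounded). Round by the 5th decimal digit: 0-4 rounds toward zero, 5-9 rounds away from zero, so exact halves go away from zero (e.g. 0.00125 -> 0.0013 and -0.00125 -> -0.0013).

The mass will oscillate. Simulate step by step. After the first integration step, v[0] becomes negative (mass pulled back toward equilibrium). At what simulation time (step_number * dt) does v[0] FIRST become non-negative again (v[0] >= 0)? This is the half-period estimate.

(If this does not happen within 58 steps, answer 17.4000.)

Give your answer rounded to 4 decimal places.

Step 0: x=[9.8000] v=[0.0000]
Step 1: x=[8.6780] v=[-3.7400]
Step 2: x=[6.8043] v=[-6.2458]
Step 3: x=[4.7972] v=[-6.6905]
Step 4: x=[3.3190] v=[-4.9274]
Step 5: x=[2.8575] v=[-1.5383]
Step 6: x=[3.5651] v=[2.3585]
First v>=0 after going negative at step 6, time=1.8000

Answer: 1.8000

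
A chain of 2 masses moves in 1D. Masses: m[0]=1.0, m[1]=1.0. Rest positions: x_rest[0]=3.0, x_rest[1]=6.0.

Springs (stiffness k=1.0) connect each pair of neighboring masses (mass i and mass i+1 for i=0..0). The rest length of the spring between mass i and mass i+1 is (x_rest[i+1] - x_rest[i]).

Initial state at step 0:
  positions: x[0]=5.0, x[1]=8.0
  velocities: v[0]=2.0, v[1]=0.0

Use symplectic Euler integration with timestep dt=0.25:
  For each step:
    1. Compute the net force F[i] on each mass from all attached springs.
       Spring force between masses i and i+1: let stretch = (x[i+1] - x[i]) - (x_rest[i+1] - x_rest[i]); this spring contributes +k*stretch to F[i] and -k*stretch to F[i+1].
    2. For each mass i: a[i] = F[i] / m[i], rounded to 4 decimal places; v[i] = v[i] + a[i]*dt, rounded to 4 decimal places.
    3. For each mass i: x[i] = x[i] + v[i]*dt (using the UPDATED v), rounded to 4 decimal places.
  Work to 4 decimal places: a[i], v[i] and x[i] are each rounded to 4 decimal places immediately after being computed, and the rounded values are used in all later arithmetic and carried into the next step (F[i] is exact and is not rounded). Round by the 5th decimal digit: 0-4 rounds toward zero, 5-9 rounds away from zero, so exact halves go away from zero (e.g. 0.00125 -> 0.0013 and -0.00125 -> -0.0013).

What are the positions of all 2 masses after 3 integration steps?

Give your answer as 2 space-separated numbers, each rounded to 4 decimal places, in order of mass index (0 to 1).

Answer: 6.3790 8.1212

Derivation:
Step 0: x=[5.0000 8.0000] v=[2.0000 0.0000]
Step 1: x=[5.5000 8.0000] v=[2.0000 0.0000]
Step 2: x=[5.9688 8.0313] v=[1.8750 0.1250]
Step 3: x=[6.3790 8.1212] v=[1.6406 0.3594]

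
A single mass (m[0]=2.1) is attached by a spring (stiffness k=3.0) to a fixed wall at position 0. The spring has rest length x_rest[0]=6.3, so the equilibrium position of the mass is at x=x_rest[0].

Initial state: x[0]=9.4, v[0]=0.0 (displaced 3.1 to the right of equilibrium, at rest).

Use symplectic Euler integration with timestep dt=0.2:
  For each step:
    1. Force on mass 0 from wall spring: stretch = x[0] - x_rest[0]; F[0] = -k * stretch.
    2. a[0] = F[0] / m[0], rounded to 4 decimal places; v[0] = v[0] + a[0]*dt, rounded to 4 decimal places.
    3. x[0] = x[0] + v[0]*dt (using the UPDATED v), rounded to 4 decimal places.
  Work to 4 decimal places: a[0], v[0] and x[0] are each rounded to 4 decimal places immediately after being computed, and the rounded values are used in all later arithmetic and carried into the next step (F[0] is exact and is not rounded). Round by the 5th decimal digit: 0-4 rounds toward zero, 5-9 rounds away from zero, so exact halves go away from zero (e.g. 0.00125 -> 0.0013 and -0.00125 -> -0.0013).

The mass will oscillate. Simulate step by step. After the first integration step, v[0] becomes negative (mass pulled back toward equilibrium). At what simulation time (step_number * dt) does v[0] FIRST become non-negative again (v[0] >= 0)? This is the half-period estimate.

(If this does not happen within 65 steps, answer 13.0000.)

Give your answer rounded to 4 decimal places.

Answer: 2.8000

Derivation:
Step 0: x=[9.4000] v=[0.0000]
Step 1: x=[9.2229] v=[-0.8857]
Step 2: x=[8.8787] v=[-1.7208]
Step 3: x=[8.3872] v=[-2.4576]
Step 4: x=[7.7764] v=[-3.0539]
Step 5: x=[7.0813] v=[-3.4757]
Step 6: x=[6.3415] v=[-3.6989]
Step 7: x=[5.5993] v=[-3.7108]
Step 8: x=[4.8972] v=[-3.5106]
Step 9: x=[4.2752] v=[-3.1098]
Step 10: x=[3.7689] v=[-2.5313]
Step 11: x=[3.4073] v=[-1.8081]
Step 12: x=[3.2110] v=[-0.9816]
Step 13: x=[3.1912] v=[-0.0990]
Step 14: x=[3.3490] v=[0.7892]
First v>=0 after going negative at step 14, time=2.8000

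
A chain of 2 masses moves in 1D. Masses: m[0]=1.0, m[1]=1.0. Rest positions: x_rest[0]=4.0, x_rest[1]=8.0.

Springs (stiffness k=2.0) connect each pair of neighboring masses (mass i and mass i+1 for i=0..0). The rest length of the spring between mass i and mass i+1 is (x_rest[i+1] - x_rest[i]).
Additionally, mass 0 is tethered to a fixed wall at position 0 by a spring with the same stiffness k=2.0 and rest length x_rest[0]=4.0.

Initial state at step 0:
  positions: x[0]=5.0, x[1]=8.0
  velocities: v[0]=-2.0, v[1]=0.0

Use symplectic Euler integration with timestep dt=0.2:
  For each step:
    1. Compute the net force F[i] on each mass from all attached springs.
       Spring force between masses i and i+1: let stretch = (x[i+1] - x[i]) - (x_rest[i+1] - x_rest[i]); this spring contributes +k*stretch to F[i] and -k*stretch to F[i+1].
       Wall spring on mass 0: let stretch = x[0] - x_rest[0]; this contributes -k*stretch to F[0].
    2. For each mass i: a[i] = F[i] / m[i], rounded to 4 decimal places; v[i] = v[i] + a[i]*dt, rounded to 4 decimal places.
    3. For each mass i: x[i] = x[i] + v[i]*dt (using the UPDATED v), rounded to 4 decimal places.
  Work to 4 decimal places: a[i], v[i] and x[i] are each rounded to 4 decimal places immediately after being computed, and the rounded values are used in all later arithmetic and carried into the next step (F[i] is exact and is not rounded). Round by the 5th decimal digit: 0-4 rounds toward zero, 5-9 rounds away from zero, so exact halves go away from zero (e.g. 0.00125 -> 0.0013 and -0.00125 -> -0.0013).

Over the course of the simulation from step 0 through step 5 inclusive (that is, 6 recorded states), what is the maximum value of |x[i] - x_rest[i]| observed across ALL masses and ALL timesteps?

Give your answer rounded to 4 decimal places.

Step 0: x=[5.0000 8.0000] v=[-2.0000 0.0000]
Step 1: x=[4.4400 8.0800] v=[-2.8000 0.4000]
Step 2: x=[3.8160 8.1888] v=[-3.1200 0.5440]
Step 3: x=[3.2365 8.2678] v=[-2.8973 0.3949]
Step 4: x=[2.8006 8.2643] v=[-2.1794 -0.0176]
Step 5: x=[2.5778 8.1437] v=[-1.1142 -0.6031]
Max displacement = 1.4222

Answer: 1.4222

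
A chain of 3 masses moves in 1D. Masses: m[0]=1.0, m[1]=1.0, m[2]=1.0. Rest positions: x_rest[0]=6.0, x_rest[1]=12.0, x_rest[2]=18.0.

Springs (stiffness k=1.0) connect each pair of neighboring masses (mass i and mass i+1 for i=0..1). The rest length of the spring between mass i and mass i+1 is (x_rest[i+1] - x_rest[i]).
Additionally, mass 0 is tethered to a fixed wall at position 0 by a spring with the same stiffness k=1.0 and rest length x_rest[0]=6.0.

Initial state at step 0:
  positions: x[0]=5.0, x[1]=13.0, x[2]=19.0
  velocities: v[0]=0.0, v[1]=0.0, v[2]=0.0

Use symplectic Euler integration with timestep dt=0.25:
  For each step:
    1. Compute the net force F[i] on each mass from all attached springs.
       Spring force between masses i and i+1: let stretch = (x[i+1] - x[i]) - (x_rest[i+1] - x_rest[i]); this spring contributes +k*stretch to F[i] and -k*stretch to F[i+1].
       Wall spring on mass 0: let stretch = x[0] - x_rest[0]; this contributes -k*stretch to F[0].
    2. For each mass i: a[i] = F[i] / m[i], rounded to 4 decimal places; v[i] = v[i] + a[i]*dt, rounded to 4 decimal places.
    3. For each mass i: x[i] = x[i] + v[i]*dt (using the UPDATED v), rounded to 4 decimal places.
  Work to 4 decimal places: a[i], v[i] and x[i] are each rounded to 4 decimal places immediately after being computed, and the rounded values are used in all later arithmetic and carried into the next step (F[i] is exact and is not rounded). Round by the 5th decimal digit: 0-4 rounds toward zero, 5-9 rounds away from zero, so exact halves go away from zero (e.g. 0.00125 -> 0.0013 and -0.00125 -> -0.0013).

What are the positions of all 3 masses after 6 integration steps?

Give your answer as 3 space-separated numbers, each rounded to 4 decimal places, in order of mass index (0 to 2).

Answer: 7.1759 11.8491 18.6161

Derivation:
Step 0: x=[5.0000 13.0000 19.0000] v=[0.0000 0.0000 0.0000]
Step 1: x=[5.1875 12.8750 19.0000] v=[0.7500 -0.5000 0.0000]
Step 2: x=[5.5313 12.6524 18.9922] v=[1.3750 -0.8906 -0.0313]
Step 3: x=[5.9744 12.3809 18.9631] v=[1.7725 -1.0859 -0.1163]
Step 4: x=[6.4445 12.1204 18.8976] v=[1.8805 -1.0420 -0.2619]
Step 5: x=[6.8666 11.9287 18.7836] v=[1.6884 -0.7667 -0.4562]
Step 6: x=[7.1759 11.8491 18.6161] v=[1.2373 -0.3185 -0.6699]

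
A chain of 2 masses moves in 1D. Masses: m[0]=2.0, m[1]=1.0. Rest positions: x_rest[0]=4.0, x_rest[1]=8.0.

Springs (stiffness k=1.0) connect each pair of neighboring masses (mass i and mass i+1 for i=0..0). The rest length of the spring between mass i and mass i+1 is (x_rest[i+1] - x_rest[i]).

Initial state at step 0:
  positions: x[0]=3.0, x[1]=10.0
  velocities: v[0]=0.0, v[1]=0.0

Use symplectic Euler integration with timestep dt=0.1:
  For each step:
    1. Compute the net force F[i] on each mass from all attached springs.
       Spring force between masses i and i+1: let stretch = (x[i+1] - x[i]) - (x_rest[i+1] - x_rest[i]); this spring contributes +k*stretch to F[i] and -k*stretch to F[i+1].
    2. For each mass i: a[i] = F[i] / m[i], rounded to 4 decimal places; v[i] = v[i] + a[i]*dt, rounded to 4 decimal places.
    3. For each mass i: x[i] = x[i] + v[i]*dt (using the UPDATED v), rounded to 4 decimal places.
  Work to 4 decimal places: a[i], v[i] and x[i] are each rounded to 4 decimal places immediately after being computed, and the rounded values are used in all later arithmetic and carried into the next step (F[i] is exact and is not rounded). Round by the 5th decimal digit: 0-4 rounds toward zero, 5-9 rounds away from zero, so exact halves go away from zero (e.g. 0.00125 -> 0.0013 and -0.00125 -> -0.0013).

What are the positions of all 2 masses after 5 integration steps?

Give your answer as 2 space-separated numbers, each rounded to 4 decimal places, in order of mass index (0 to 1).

Step 0: x=[3.0000 10.0000] v=[0.0000 0.0000]
Step 1: x=[3.0150 9.9700] v=[0.1500 -0.3000]
Step 2: x=[3.0448 9.9105] v=[0.2978 -0.5955]
Step 3: x=[3.0889 9.8223] v=[0.4411 -0.8821]
Step 4: x=[3.1467 9.7068] v=[0.5778 -1.1554]
Step 5: x=[3.2173 9.5657] v=[0.7058 -1.4114]

Answer: 3.2173 9.5657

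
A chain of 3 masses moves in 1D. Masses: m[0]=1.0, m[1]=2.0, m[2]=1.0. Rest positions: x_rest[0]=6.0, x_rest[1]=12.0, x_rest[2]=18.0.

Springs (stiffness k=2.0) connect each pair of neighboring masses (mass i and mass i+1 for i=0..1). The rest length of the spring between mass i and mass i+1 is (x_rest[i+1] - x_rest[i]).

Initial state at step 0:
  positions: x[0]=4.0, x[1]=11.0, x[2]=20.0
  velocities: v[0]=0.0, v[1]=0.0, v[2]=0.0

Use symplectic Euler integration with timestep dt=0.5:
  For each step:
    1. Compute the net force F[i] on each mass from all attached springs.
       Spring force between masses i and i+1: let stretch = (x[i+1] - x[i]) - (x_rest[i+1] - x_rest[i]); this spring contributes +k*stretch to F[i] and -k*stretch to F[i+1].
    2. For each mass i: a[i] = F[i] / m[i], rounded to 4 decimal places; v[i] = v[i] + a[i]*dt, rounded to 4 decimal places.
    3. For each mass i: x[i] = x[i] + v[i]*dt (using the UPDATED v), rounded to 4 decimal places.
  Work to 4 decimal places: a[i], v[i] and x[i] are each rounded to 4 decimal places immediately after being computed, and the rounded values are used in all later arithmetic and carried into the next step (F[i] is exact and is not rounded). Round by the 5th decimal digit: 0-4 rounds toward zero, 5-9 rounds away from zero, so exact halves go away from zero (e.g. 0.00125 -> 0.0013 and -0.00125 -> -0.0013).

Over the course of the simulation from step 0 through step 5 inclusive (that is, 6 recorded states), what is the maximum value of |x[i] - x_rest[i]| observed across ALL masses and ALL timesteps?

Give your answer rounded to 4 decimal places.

Step 0: x=[4.0000 11.0000 20.0000] v=[0.0000 0.0000 0.0000]
Step 1: x=[4.5000 11.5000 18.5000] v=[1.0000 1.0000 -3.0000]
Step 2: x=[5.5000 12.0000 16.5000] v=[2.0000 1.0000 -4.0000]
Step 3: x=[6.7500 12.0000 15.2500] v=[2.5000 0.0000 -2.5000]
Step 4: x=[7.6250 11.5000 15.3750] v=[1.7500 -1.0000 0.2500]
Step 5: x=[7.4375 11.0000 16.5625] v=[-0.3750 -1.0000 2.3750]
Max displacement = 2.7500

Answer: 2.7500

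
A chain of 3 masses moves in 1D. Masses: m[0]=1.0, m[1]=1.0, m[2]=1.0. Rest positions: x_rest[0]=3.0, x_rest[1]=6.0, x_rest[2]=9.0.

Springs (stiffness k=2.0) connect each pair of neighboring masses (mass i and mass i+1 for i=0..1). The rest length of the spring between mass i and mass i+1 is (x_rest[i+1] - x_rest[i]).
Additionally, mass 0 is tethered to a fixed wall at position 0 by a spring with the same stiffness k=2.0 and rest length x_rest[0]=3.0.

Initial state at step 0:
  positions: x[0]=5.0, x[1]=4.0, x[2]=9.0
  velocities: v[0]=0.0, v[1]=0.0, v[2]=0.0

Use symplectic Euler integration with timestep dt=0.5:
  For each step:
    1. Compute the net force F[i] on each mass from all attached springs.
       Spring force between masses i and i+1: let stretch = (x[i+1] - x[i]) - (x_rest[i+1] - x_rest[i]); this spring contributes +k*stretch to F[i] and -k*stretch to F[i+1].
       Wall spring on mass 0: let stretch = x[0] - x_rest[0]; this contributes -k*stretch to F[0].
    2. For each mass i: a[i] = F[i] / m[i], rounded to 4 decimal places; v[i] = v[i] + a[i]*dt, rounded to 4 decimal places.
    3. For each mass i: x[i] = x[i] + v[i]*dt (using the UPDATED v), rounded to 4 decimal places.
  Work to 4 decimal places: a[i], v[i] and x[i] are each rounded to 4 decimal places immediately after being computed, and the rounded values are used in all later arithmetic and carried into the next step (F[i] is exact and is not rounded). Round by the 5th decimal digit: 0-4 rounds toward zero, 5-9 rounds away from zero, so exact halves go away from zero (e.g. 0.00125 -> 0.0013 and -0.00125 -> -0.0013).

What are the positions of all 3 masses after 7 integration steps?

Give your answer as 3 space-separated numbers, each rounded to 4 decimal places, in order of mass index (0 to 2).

Answer: 2.4844 7.9844 8.1563

Derivation:
Step 0: x=[5.0000 4.0000 9.0000] v=[0.0000 0.0000 0.0000]
Step 1: x=[2.0000 7.0000 8.0000] v=[-6.0000 6.0000 -2.0000]
Step 2: x=[0.5000 8.0000 8.0000] v=[-3.0000 2.0000 0.0000]
Step 3: x=[2.5000 5.2500 9.5000] v=[4.0000 -5.5000 3.0000]
Step 4: x=[4.6250 3.2500 10.3750] v=[4.2500 -4.0000 1.7500]
Step 5: x=[3.7500 5.5000 9.1875] v=[-1.7500 4.5000 -2.3750]
Step 6: x=[1.8750 8.7188 7.6563] v=[-3.7500 6.4375 -3.0625]
Step 7: x=[2.4844 7.9844 8.1563] v=[1.2188 -1.4688 1.0000]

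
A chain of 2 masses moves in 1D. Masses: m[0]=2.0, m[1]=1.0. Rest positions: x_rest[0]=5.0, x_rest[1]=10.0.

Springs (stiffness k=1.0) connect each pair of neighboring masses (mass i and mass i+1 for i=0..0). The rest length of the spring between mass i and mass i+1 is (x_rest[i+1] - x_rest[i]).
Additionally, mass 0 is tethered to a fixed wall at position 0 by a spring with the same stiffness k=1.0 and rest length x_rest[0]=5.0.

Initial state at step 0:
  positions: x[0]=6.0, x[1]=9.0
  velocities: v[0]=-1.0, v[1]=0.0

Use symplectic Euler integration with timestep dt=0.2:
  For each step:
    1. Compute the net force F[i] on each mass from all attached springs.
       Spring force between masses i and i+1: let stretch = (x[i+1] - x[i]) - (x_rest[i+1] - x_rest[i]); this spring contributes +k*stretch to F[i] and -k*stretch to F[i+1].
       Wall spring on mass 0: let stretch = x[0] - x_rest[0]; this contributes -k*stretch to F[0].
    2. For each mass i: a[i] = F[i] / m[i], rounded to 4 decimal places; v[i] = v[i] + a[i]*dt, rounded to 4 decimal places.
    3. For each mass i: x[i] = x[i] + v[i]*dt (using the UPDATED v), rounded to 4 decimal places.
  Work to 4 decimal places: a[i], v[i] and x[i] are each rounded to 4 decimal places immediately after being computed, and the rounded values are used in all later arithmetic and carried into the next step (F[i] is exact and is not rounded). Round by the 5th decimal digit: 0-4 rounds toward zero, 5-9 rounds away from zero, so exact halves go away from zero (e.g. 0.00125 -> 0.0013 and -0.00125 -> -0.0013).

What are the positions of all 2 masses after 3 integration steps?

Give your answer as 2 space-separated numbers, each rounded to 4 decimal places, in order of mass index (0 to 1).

Step 0: x=[6.0000 9.0000] v=[-1.0000 0.0000]
Step 1: x=[5.7400 9.0800] v=[-1.3000 0.4000]
Step 2: x=[5.4320 9.2264] v=[-1.5400 0.7320]
Step 3: x=[5.0912 9.4210] v=[-1.7038 0.9731]

Answer: 5.0912 9.4210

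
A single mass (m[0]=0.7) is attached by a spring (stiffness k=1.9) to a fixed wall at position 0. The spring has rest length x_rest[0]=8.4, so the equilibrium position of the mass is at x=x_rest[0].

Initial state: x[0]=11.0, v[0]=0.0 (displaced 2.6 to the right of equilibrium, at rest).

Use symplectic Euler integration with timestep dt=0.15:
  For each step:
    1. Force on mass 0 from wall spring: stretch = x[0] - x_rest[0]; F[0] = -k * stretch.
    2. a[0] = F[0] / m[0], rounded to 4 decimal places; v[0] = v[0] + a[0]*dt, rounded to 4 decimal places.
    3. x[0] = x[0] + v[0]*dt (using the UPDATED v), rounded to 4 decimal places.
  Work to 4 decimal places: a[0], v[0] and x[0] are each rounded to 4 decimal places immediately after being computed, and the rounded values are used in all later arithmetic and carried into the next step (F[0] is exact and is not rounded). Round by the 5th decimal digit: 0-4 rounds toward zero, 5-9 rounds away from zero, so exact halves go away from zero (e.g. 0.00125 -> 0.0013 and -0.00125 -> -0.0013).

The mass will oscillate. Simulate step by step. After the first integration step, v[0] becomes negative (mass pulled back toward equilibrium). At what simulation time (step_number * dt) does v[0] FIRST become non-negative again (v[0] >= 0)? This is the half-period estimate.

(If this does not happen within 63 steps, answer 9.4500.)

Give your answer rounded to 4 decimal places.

Step 0: x=[11.0000] v=[0.0000]
Step 1: x=[10.8412] v=[-1.0586]
Step 2: x=[10.5333] v=[-2.0525]
Step 3: x=[10.0951] v=[-2.9211]
Step 4: x=[9.5534] v=[-3.6113]
Step 5: x=[8.9413] v=[-4.0809]
Step 6: x=[8.2961] v=[-4.3013]
Step 7: x=[7.6573] v=[-4.2590]
Step 8: x=[7.0638] v=[-3.9566]
Step 9: x=[6.5519] v=[-3.4126]
Step 10: x=[6.1529] v=[-2.6602]
Step 11: x=[5.8911] v=[-1.7453]
Step 12: x=[5.7825] v=[-0.7238]
Step 13: x=[5.8338] v=[0.3419]
First v>=0 after going negative at step 13, time=1.9500

Answer: 1.9500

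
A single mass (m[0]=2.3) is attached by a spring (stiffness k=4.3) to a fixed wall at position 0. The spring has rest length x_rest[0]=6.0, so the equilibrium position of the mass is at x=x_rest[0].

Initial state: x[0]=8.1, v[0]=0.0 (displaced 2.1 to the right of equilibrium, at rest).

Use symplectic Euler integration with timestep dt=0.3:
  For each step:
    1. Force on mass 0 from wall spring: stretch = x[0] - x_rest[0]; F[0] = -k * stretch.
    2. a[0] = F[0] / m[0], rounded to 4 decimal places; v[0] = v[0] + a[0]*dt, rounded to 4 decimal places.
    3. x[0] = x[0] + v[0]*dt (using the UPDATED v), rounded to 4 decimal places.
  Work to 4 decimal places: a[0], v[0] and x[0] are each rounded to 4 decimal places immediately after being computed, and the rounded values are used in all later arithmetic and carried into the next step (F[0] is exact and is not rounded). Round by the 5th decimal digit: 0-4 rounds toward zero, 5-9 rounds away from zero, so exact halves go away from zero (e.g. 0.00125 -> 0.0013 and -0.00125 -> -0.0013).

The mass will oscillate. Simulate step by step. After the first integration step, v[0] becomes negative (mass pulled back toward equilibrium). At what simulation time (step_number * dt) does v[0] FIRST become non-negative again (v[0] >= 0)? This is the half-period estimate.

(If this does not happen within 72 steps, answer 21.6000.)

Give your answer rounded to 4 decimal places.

Answer: 2.4000

Derivation:
Step 0: x=[8.1000] v=[0.0000]
Step 1: x=[7.7467] v=[-1.1778]
Step 2: x=[7.0995] v=[-2.1575]
Step 3: x=[6.2672] v=[-2.7742]
Step 4: x=[5.3900] v=[-2.9241]
Step 5: x=[4.6154] v=[-2.5820]
Step 6: x=[4.0738] v=[-1.8054]
Step 7: x=[3.8563] v=[-0.7250]
Step 8: x=[3.9995] v=[0.4773]
First v>=0 after going negative at step 8, time=2.4000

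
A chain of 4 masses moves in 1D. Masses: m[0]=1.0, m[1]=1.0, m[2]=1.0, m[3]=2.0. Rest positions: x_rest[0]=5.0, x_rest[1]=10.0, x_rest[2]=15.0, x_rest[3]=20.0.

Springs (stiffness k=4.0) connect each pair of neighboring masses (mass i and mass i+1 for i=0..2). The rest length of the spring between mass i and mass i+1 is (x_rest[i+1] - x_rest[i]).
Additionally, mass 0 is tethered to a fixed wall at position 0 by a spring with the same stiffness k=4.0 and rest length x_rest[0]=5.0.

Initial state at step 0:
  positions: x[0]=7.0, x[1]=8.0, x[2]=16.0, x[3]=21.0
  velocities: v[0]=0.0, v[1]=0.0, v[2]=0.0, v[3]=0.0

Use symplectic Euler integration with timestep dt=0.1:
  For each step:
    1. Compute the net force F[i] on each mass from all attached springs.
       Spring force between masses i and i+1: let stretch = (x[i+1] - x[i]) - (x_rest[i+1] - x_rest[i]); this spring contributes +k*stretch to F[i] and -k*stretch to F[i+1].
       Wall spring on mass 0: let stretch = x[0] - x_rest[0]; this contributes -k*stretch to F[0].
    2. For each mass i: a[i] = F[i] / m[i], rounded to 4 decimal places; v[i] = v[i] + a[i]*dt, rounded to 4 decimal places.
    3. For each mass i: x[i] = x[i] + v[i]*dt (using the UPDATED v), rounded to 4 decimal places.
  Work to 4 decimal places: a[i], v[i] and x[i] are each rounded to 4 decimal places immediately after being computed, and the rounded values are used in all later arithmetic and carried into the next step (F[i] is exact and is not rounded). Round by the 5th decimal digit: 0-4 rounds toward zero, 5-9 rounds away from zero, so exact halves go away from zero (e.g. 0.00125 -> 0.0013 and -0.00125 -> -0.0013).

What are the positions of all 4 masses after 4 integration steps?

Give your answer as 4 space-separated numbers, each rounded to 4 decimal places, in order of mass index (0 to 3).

Step 0: x=[7.0000 8.0000 16.0000 21.0000] v=[0.0000 0.0000 0.0000 0.0000]
Step 1: x=[6.7600 8.2800 15.8800 21.0000] v=[-2.4000 2.8000 -1.2000 0.0000]
Step 2: x=[6.3104 8.8032 15.6608 20.9976] v=[-4.4960 5.2320 -2.1920 -0.0240]
Step 3: x=[5.7081 9.5010 15.3808 20.9885] v=[-6.0230 6.9779 -2.8003 -0.0914]
Step 4: x=[5.0292 10.2823 15.0899 20.9672] v=[-6.7891 7.8127 -2.9091 -0.2129]

Answer: 5.0292 10.2823 15.0899 20.9672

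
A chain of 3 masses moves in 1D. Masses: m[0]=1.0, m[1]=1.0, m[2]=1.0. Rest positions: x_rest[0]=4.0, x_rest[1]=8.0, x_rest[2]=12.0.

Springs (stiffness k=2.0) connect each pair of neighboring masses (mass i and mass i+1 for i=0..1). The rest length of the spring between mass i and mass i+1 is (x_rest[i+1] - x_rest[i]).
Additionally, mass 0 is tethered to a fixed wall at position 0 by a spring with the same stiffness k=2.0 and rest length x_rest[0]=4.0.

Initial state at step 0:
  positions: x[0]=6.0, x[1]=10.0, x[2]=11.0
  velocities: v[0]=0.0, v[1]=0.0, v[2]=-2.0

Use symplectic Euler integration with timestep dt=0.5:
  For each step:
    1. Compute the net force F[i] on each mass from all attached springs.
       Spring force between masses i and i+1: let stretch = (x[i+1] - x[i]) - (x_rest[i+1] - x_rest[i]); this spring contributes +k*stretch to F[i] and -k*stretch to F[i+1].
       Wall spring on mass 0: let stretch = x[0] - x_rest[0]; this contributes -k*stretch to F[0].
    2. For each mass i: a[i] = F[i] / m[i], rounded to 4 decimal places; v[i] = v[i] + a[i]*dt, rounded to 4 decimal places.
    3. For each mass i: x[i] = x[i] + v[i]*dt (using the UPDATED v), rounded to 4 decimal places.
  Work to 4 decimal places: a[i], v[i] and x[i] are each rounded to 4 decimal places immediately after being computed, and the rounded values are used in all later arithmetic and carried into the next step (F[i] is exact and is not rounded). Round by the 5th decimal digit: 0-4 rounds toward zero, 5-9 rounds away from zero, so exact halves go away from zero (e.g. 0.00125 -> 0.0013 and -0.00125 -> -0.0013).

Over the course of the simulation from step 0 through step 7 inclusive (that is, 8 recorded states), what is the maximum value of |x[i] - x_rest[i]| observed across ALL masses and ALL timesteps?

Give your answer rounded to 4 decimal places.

Answer: 3.3671

Derivation:
Step 0: x=[6.0000 10.0000 11.0000] v=[0.0000 0.0000 -2.0000]
Step 1: x=[5.0000 8.5000 11.5000] v=[-2.0000 -3.0000 1.0000]
Step 2: x=[3.2500 6.7500 12.5000] v=[-3.5000 -3.5000 2.0000]
Step 3: x=[1.6250 6.1250 12.6250] v=[-3.2500 -1.2500 0.2500]
Step 4: x=[1.4375 6.5000 11.5000] v=[-0.3750 0.7500 -2.2500]
Step 5: x=[3.0625 6.8438 9.8750] v=[3.2500 0.6875 -3.2500]
Step 6: x=[5.0469 6.8125 8.7344] v=[3.9688 -0.0626 -2.2812]
Step 7: x=[5.3907 6.8594 8.6329] v=[0.6875 0.0937 -0.2031]
Max displacement = 3.3671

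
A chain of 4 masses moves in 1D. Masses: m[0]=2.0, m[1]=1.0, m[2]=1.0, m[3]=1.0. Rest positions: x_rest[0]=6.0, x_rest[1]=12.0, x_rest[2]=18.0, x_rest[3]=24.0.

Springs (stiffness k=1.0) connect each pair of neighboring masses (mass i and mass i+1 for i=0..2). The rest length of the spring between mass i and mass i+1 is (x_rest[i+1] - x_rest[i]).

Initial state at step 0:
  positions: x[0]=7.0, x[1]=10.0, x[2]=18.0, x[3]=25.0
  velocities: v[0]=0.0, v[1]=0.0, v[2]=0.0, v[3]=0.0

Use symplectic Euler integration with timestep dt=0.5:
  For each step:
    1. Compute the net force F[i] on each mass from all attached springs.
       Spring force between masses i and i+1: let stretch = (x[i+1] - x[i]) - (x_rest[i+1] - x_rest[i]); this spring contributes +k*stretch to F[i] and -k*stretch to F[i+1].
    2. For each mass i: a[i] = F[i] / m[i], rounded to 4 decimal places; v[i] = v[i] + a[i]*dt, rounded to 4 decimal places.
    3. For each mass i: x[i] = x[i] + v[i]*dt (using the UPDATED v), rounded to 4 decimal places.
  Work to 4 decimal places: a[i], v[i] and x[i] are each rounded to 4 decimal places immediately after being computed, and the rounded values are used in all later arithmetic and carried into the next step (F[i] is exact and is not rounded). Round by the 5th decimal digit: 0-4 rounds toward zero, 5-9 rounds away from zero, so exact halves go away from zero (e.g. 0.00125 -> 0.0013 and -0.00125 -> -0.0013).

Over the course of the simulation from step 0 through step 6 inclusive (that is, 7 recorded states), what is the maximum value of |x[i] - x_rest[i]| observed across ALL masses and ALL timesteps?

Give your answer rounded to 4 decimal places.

Step 0: x=[7.0000 10.0000 18.0000 25.0000] v=[0.0000 0.0000 0.0000 0.0000]
Step 1: x=[6.6250 11.2500 17.7500 24.7500] v=[-0.7500 2.5000 -0.5000 -0.5000]
Step 2: x=[6.0781 12.9688 17.6250 24.2500] v=[-1.0938 3.4375 -0.2500 -1.0000]
Step 3: x=[5.6426 14.1290 17.9922 23.5938] v=[-0.8711 2.3203 0.7344 -1.3125]
Step 4: x=[5.5179 14.1334 18.7940 23.0372] v=[-0.2495 0.0087 1.6036 -1.1133]
Step 5: x=[5.7201 13.1490 19.4915 22.9198] v=[0.4044 -1.9688 1.3949 -0.2349]
Step 6: x=[6.1010 11.8930 19.4604 23.4453] v=[0.7617 -2.5120 -0.0622 1.0510]
Max displacement = 2.1334

Answer: 2.1334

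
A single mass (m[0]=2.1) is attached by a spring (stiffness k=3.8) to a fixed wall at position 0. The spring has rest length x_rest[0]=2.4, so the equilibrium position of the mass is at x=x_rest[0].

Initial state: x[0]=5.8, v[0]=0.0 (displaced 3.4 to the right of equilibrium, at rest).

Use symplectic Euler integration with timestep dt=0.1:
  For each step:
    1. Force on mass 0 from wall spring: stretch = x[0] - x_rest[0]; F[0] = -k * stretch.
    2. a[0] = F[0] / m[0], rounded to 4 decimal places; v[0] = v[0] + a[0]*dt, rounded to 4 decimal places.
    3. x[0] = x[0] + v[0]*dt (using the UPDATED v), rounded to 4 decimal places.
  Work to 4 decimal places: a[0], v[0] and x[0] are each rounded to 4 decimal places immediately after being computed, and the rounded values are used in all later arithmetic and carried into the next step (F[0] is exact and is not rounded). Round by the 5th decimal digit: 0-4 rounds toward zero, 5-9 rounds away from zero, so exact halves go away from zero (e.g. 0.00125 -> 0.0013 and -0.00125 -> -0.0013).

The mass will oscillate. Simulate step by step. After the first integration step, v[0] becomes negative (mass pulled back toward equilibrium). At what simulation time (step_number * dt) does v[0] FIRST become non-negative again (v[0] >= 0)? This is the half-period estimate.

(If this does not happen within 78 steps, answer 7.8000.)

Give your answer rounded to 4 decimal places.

Step 0: x=[5.8000] v=[0.0000]
Step 1: x=[5.7385] v=[-0.6152]
Step 2: x=[5.6166] v=[-1.2193]
Step 3: x=[5.4365] v=[-1.8014]
Step 4: x=[5.2014] v=[-2.3509]
Step 5: x=[4.9156] v=[-2.8578]
Step 6: x=[4.5843] v=[-3.3130]
Step 7: x=[4.2135] v=[-3.7083]
Step 8: x=[3.8099] v=[-4.0365]
Step 9: x=[3.3807] v=[-4.2916]
Step 10: x=[2.9338] v=[-4.4691]
Step 11: x=[2.4772] v=[-4.5657]
Step 12: x=[2.0192] v=[-4.5797]
Step 13: x=[1.5681] v=[-4.5108]
Step 14: x=[1.1321] v=[-4.3603]
Step 15: x=[0.7190] v=[-4.1309]
Step 16: x=[0.3363] v=[-3.8267]
Step 17: x=[-0.0090] v=[-3.4533]
Step 18: x=[-0.3107] v=[-3.0174]
Step 19: x=[-0.5634] v=[-2.5269]
Step 20: x=[-0.7625] v=[-1.9907]
Step 21: x=[-0.9043] v=[-1.4184]
Step 22: x=[-0.9864] v=[-0.8205]
Step 23: x=[-1.0072] v=[-0.2077]
Step 24: x=[-0.9663] v=[0.4088]
First v>=0 after going negative at step 24, time=2.4000

Answer: 2.4000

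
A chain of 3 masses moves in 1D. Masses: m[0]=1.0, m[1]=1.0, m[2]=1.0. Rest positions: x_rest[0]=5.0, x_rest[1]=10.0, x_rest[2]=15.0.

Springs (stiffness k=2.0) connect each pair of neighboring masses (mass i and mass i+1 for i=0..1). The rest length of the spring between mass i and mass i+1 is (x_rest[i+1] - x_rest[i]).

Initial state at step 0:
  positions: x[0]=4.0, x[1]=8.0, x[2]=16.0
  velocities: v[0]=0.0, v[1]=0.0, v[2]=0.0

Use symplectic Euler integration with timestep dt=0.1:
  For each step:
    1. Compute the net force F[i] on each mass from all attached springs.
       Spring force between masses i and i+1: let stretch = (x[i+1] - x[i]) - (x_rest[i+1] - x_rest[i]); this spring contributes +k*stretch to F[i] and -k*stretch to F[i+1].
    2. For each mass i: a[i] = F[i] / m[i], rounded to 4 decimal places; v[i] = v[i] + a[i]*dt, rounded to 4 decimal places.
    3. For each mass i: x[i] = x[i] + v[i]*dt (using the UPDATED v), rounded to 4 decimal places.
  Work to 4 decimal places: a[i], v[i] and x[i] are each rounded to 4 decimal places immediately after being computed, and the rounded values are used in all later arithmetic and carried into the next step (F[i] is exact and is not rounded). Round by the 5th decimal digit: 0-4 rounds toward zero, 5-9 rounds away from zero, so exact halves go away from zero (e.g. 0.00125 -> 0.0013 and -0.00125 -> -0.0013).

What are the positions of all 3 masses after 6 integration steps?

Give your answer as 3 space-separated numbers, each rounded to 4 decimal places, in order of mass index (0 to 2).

Answer: 3.7090 9.3674 14.9237

Derivation:
Step 0: x=[4.0000 8.0000 16.0000] v=[0.0000 0.0000 0.0000]
Step 1: x=[3.9800 8.0800 15.9400] v=[-0.2000 0.8000 -0.6000]
Step 2: x=[3.9420 8.2352 15.8228] v=[-0.3800 1.5520 -1.1720]
Step 3: x=[3.8899 8.4563 15.6539] v=[-0.5214 2.2109 -1.6895]
Step 4: x=[3.8291 8.7300 15.4410] v=[-0.6081 2.7371 -2.1290]
Step 5: x=[3.7663 9.0399 15.1939] v=[-0.6279 3.0991 -2.4712]
Step 6: x=[3.7090 9.3674 14.9237] v=[-0.5732 3.2752 -2.7020]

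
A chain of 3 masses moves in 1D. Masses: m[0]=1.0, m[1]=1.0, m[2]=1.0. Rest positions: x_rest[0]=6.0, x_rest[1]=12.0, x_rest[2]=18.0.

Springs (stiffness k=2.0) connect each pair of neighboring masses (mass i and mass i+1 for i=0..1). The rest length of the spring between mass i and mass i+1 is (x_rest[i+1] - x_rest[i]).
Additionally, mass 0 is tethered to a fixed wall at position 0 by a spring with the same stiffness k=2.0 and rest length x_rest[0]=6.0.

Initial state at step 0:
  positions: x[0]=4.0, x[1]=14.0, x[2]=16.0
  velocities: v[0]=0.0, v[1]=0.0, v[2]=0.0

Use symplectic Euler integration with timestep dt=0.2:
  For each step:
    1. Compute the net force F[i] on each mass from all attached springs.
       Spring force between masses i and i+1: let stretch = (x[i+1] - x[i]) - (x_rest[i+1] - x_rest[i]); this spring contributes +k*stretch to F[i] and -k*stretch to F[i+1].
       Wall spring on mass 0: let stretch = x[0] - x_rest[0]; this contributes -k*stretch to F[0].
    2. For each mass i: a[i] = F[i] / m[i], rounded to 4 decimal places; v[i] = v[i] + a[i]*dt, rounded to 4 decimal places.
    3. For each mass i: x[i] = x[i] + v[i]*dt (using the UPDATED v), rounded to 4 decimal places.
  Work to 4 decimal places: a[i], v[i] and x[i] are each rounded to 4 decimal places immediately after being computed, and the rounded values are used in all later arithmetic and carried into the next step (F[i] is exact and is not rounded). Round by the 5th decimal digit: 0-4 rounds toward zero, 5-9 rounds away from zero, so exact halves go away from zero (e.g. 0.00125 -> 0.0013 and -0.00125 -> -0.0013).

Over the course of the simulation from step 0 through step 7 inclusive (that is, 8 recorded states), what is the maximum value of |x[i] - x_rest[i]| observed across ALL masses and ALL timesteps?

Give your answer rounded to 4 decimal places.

Step 0: x=[4.0000 14.0000 16.0000] v=[0.0000 0.0000 0.0000]
Step 1: x=[4.4800 13.3600 16.3200] v=[2.4000 -3.2000 1.6000]
Step 2: x=[5.3120 12.2464 16.8832] v=[4.1600 -5.5680 2.8160]
Step 3: x=[6.2738 10.9490 17.5555] v=[4.8090 -6.4870 3.3613]
Step 4: x=[7.1077 9.8061 18.1792] v=[4.1696 -5.7145 3.1187]
Step 5: x=[7.5889 9.1172 18.6131] v=[2.4059 -3.4446 2.1695]
Step 6: x=[7.5852 9.0657 18.7673] v=[-0.0183 -0.2576 0.7711]
Step 7: x=[7.0932 9.6719 18.6254] v=[-2.4602 3.0308 -0.7095]
Max displacement = 2.9343

Answer: 2.9343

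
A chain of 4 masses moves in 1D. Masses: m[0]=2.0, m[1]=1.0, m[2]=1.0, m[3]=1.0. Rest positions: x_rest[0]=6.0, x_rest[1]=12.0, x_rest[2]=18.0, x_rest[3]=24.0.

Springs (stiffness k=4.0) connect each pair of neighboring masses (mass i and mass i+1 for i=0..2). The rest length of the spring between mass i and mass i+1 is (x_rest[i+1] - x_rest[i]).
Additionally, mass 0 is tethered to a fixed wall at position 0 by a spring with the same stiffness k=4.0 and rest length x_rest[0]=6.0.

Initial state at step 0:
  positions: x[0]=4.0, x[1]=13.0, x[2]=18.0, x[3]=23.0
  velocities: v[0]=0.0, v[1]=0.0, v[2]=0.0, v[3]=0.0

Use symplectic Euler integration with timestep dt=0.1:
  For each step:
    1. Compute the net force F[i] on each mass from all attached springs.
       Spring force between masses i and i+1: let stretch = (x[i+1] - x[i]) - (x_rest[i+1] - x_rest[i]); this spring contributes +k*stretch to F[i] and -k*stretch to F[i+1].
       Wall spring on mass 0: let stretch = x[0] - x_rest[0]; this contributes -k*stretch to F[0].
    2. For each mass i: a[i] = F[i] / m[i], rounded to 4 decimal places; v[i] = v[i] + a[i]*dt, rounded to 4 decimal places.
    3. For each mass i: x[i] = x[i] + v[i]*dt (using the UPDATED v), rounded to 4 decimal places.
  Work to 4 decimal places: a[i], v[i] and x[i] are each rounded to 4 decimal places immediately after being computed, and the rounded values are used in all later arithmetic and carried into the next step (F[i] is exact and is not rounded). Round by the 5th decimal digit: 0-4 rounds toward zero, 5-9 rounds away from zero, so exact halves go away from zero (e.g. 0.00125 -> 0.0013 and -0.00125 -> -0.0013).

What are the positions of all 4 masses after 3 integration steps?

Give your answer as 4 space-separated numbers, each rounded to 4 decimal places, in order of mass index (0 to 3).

Step 0: x=[4.0000 13.0000 18.0000 23.0000] v=[0.0000 0.0000 0.0000 0.0000]
Step 1: x=[4.1000 12.8400 18.0000 23.0400] v=[1.0000 -1.6000 0.0000 0.4000]
Step 2: x=[4.2928 12.5368 17.9952 23.1184] v=[1.9280 -3.0320 -0.0480 0.7840]
Step 3: x=[4.5646 12.1222 17.9770 23.2319] v=[2.7182 -4.1462 -0.1821 1.1347]

Answer: 4.5646 12.1222 17.9770 23.2319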